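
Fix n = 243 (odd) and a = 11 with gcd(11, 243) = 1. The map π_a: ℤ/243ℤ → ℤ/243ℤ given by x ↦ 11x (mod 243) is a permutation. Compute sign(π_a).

-1

Orbit of 149 under x↦11x: [149, 181, 47, 31, 98, 106, 194]… (length divides ord_243(11)).
π_11 has 6 disjoint cycles with lengths [162, 54, 18, 6, 2, 1] on {0,…,242}.
6 cycles on 243: each ℓ→(−1)^(ℓ−1), product (−1)^237 = -1.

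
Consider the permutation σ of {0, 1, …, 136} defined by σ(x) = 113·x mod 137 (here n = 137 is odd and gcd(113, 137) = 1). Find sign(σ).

-1

Orbit of 68 under x↦113x: [68, 12, 123, 62, 19, 92, 121]… (length divides ord_137(113)).
Decompose π into cycles: lengths [136, 1] (2 cycles, including the fixed point 0).
2 cycles on 137: each ℓ→(−1)^(ℓ−1), product (−1)^135 = -1.
Zolotarev: (113|137) = -1, matching the cycle-count sign.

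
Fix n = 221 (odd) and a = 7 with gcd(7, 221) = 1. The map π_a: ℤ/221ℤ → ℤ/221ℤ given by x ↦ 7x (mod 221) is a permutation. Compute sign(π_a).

Orbit of 157 under x↦7x: [157, 215, 179, 148, 152, 180, 155]… (length divides ord_221(7)).
Decompose π into cycles: lengths [48, 48, 48, 48, 16, 12, 1] (7 cycles, including the fixed point 0).
With 7 cycles on 221 points, sign = (−1)^{221−7} = +1.
Via Zolotarev, sign(π_{7}) = (7|221) = +1.

+1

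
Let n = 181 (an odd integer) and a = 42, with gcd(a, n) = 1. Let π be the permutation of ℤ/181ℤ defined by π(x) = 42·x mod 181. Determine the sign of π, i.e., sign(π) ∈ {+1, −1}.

Trace 42: π^k(42) = [42, 135, 59, 125, 1] for k=0..4.
The orbit structure of x ↦ 42x mod 181: 37 orbits of sizes [5, 5, 5, 5, 5, 5, 5, 5, 5, 5, 5, 5, 5, 5, 5, 5, 5, 5, 5, 5, 5, 5, 5, 5, 5, 5, 5, 5, 5, 5, 5, 5, 5, 5, 5, 5, 1].
sign(π) = (−1)^{n − #cycles} = (−1)^{181−37} = (−1)^144 = +1.
Check: (42/181) = +1 by Zolotarev.

+1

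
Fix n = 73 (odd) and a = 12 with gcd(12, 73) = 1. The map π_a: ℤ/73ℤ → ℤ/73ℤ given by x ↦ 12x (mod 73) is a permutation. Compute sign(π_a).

Start at x=6: 6 → 72 → 61 → 2 → 24 → 69 → 25 → … (one orbit).
Cycle type of π: 36×2 + 1; total 3 cycles.
n − c = 73 − 3 = 70; sign = (−1)^70 = +1.

+1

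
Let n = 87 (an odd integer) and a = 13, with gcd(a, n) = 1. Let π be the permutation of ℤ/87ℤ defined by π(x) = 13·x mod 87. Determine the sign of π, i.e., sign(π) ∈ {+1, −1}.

Trace 22: π^k(22) = [22, 25, 64, 49, 28, 16, 34] for k=0..6.
π_13 has 9 disjoint cycles with lengths [14, 14, 14, 14, 14, 14, 1, 1, 1] on {0,…,86}.
87 − 9 = 78 transpositions; sign(π) = (−1)^78 = +1.
Via Zolotarev, sign(π_{13}) = (13|87) = +1.

+1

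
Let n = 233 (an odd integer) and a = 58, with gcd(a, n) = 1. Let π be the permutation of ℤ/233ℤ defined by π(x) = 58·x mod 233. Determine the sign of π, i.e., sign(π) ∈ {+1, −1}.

+1

Start at x=91: 91 → 152 → 195 → 126 → 85 → 37 → 49 → … (one orbit).
Cycle type of π: 58×4 + 1; total 5 cycles.
n − c = 233 − 5 = 228; sign = (−1)^228 = +1.
Check: (58/233) = +1 by Zolotarev.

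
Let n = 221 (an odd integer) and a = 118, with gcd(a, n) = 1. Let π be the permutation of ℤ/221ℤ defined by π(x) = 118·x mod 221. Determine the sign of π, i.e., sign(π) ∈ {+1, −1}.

Trace 118: π^k(118) = [118, 1] for k=0..1.
π_118 has 117 disjoint cycles with lengths [2, 2, 2, 2, 2, 2, 2, 2, 2, 2, 2, 2, 2, 2, 2, 2, 2, 2, 2, 2, 2, 2, 2, 2, 2, 2, 2, 2, 2, 2, 2, 2, 2, 2, 2, 2, 2, 2, 2, 2, 2, 2, 2, 2, 2, 2, 2, 2, 2, 2, 2, 2, 2, 2, 2, 2, 2, 2, 2, 2, 2, 2, 2, 2, 2, 2, 2, 2, 2, 2, 2, 2, 2, 2, 2, 2, 2, 2, 2, 2, 2, 2, 2, 2, 2, 2, 2, 2, 2, 2, 2, 2, 2, 2, 2, 2, 2, 2, 2, 2, 2, 2, 2, 2, 1, 1, 1, 1, 1, 1, 1, 1, 1, 1, 1, 1, 1] on {0,…,220}.
221 − 117 = 104 transpositions; sign(π) = (−1)^104 = +1.

+1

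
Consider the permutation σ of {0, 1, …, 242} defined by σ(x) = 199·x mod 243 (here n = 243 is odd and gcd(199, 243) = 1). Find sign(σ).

+1

Trace 100: π^k(100) = [100, 217, 172, 208, 82, 37, 73] for k=0..6.
Cycle type of π: 27×6 + 9×6 + 3×6 + 1×9; total 27 cycles.
243 − 27 = 216 transpositions; sign(π) = (−1)^216 = +1.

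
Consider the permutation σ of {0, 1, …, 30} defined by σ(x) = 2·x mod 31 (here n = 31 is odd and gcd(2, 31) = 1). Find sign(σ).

+1

Orbit of 2 under x↦2x: [2, 4, 8, 16, 1]… (length divides ord_31(2)).
Cycle type of π: 5×6 + 1; total 7 cycles.
With 7 cycles on 31 points, sign = (−1)^{31−7} = +1.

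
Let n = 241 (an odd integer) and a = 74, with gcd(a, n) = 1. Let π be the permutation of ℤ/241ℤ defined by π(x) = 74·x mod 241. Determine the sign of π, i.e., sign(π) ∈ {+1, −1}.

-1

Start at x=150: 150 → 14 → 72 → 26 → 237 → 186 → 27 → … (one orbit).
Cycle lengths of π_74 on ℤ/241ℤ: [240, 1]; 2 cycles in total.
n − c = 241 − 2 = 239; sign = (−1)^239 = -1.
The Jacobi symbol (74|241) = -1 (Zolotarev) agrees.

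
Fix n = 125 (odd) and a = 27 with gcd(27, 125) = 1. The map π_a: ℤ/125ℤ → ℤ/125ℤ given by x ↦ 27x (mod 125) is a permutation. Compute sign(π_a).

-1

Trace 36: π^k(36) = [36, 97, 119, 88, 1, 27, 104] for k=0..6.
Decompose π into cycles: lengths [100, 20, 4, 1] (4 cycles, including the fixed point 0).
n − c = 125 − 4 = 121; sign = (−1)^121 = -1.
Zolotarev: (27|125) = -1, matching the cycle-count sign.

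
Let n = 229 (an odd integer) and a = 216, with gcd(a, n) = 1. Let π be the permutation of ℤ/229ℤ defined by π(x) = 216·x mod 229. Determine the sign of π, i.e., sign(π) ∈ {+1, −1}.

Trace 17: π^k(17) = [17, 8, 125, 207, 57, 175, 15] for k=0..6.
Decompose π into cycles: lengths [76, 76, 76, 1] (4 cycles, including the fixed point 0).
With 4 cycles on 229 points, sign = (−1)^{229−4} = -1.
Check: (216/229) = -1 by Zolotarev.

-1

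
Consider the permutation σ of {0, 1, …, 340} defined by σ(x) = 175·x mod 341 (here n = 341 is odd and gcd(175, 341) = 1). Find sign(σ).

Trace 219: π^k(219) = [219, 133, 87, 221, 142, 298, 318] for k=0..6.
18 cycles of lengths [30, 30, 30, 30, 30, 30, 30, 30, 30, 30, 15, 15, 2, 2, 2, 2, 2, 1].
18 cycles on 341: each ℓ→(−1)^(ℓ−1), product (−1)^323 = -1.
The Jacobi symbol (175|341) = -1 (Zolotarev) agrees.

-1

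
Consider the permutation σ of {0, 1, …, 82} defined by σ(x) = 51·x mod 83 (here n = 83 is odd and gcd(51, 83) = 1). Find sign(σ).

+1

Orbit of 81 under x↦51x: [81, 64, 27, 49, 9, 44, 3]… (length divides ord_83(51)).
Cycle lengths of π_51 on ℤ/83ℤ: [41, 41, 1]; 3 cycles in total.
Σ(ℓ_i−1) = 83−3 = 80; sign = (−1)^80 = +1.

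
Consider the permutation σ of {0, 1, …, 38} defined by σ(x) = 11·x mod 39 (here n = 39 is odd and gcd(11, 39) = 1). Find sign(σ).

Orbit of 8 under x↦11x: [8, 10, 32, 1, 11, 4, 5]… (length divides ord_39(11)).
Cycle type of π: 12×3 + 2 + 1; total 5 cycles.
sign(π) = (−1)^{n − #cycles} = (−1)^{39−5} = (−1)^34 = +1.

+1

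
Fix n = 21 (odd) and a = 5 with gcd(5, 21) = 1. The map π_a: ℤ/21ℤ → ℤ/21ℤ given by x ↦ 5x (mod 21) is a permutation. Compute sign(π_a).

Start at x=20: 20 → 16 → 17 → 1 → 5 → 4 → 20 (one orbit).
5 cycles of lengths [6, 6, 6, 2, 1].
21 − 5 = 16 transpositions; sign(π) = (−1)^16 = +1.

+1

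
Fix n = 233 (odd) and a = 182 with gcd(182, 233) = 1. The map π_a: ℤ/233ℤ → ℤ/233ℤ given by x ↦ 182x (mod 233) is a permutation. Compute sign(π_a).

+1

Start at x=231: 231 → 102 → 157 → 148 → 141 → 32 → 232 → … (one orbit).
Cycle type of π: 58×4 + 1; total 5 cycles.
Σ(ℓ_i−1) = 233−5 = 228; sign = (−1)^228 = +1.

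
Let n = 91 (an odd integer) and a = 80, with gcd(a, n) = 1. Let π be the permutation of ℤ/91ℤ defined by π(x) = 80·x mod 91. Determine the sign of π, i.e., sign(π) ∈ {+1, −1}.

Start at x=34: 34 → 81 → 19 → 64 → 24 → 9 → 83 → … (one orbit).
Cycle lengths of π_80 on ℤ/91ℤ: [12, 12, 12, 12, 12, 12, 12, 6, 1]; 9 cycles in total.
sign(π) = (−1)^{n − #cycles} = (−1)^{91−9} = (−1)^82 = +1.
Zolotarev: (80|91) = +1, matching the cycle-count sign.

+1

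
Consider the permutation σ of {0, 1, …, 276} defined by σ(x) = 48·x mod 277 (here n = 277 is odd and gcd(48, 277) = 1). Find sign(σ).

+1

Start at x=255: 255 → 52 → 3 → 144 → 264 → 207 → 241 → … (one orbit).
Decompose π into cycles: lengths [69, 69, 69, 69, 1] (5 cycles, including the fixed point 0).
277 − 5 = 272 transpositions; sign(π) = (−1)^272 = +1.
Via Zolotarev, sign(π_{48}) = (48|277) = +1.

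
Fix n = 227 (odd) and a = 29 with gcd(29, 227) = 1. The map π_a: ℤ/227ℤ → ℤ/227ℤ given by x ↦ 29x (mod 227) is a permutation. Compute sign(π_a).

+1

Start at x=76: 76 → 161 → 129 → 109 → 210 → 188 → 4 → … (one orbit).
Decompose π into cycles: lengths [113, 113, 1] (3 cycles, including the fixed point 0).
227 − 3 = 224 transpositions; sign(π) = (−1)^224 = +1.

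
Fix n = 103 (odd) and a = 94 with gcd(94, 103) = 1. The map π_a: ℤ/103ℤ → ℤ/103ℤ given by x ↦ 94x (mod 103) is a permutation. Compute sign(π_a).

-1

Start at x=9: 9 → 22 → 8 → 31 → 30 → 39 → 61 → … (one orbit).
Decompose π into cycles: lengths [34, 34, 34, 1] (4 cycles, including the fixed point 0).
Σ(ℓ_i−1) = 103−4 = 99; sign = (−1)^99 = -1.
Via Zolotarev, sign(π_{94}) = (94|103) = -1.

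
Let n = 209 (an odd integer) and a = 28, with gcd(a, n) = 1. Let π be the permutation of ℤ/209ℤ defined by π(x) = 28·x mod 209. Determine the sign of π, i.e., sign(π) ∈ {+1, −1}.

-1

Start at x=24: 24 → 45 → 6 → 168 → 106 → 42 → 131 → … (one orbit).
The orbit structure of x ↦ 28x mod 209: 6 orbits of sizes [90, 90, 10, 9, 9, 1].
n − c = 209 − 6 = 203; sign = (−1)^203 = -1.
Check: (28/209) = -1 by Zolotarev.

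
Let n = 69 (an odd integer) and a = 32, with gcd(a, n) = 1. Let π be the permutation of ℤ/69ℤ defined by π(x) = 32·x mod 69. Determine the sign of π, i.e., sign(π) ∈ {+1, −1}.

-1

Orbit of 32 under x↦32x: [32, 58, 62, 52, 8, 49, 50]… (length divides ord_69(32)).
Cycle lengths of π_32 on ℤ/69ℤ: [22, 22, 11, 11, 2, 1]; 6 cycles in total.
Σ(ℓ_i−1) = 69−6 = 63; sign = (−1)^63 = -1.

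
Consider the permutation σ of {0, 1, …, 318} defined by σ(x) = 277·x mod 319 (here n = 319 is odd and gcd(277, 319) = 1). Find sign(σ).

-1

Orbit of 141 under x↦277x: [141, 139, 223, 204, 45, 24, 268]… (length divides ord_319(277)).
Cycle type of π: 70×4 + 10 + 7×4 + 1; total 10 cycles.
Σ(ℓ_i−1) = 319−10 = 309; sign = (−1)^309 = -1.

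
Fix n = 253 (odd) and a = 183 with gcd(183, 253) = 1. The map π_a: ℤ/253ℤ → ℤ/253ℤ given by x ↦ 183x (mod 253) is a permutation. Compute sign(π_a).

Trace 206: π^k(206) = [206, 1, 183, 93, 68, 47, 252] for k=0..6.
Decompose π into cycles: lengths [10, 10, 10, 10, 10, 10, 10, 10, 10, 10, 10, 10, 10, 10, 10, 10, 10, 10, 10, 10, 10, 10, 10, 2, 2, 2, 2, 2, 2, 2, 2, 2, 2, 2, 1] (35 cycles, including the fixed point 0).
sign(π) = (−1)^{n − #cycles} = (−1)^{253−35} = (−1)^218 = +1.

+1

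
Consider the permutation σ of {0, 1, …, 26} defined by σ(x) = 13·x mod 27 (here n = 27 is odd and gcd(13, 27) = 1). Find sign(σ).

+1

Orbit of 22 under x↦13x: [22, 16, 19, 4, 25, 1, 13]… (length divides ord_27(13)).
Decompose π into cycles: lengths [9, 9, 3, 3, 1, 1, 1] (7 cycles, including the fixed point 0).
27 − 7 = 20 transpositions; sign(π) = (−1)^20 = +1.
Zolotarev: (13|27) = +1, matching the cycle-count sign.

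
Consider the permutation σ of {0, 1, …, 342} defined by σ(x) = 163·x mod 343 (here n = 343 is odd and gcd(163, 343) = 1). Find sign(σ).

+1

Start at x=23: 23 → 319 → 204 → 324 → 333 → 85 → 135 → … (one orbit).
π_163 has 7 disjoint cycles with lengths [147, 147, 21, 21, 3, 3, 1] on {0,…,342}.
343 − 7 = 336 transpositions; sign(π) = (−1)^336 = +1.
(163|343)_J = +1 (Zolotarev's lemma cross-check).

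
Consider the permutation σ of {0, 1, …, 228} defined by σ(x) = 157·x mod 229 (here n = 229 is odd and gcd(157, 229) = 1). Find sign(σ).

-1

Start at x=136: 136 → 55 → 162 → 15 → 65 → 129 → 101 → … (one orbit).
Decompose π into cycles: lengths [228, 1] (2 cycles, including the fixed point 0).
n − c = 229 − 2 = 227; sign = (−1)^227 = -1.
The Jacobi symbol (157|229) = -1 (Zolotarev) agrees.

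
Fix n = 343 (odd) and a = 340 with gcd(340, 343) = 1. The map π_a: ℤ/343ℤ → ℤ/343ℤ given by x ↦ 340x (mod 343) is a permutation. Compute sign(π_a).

+1

Start at x=330: 330 → 39 → 226 → 8 → 319 → 72 → 127 → … (one orbit).
Cycle type of π: 147×2 + 21×2 + 3×2 + 1; total 7 cycles.
With 7 cycles on 343 points, sign = (−1)^{343−7} = +1.
(340|343)_J = +1 (Zolotarev's lemma cross-check).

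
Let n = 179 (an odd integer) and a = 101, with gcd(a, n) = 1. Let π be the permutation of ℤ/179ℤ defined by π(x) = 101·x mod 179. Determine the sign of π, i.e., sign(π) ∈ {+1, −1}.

Trace 161: π^k(161) = [161, 151, 36, 56, 107, 67, 144] for k=0..6.
Decompose π into cycles: lengths [89, 89, 1] (3 cycles, including the fixed point 0).
179 − 3 = 176 transpositions; sign(π) = (−1)^176 = +1.

+1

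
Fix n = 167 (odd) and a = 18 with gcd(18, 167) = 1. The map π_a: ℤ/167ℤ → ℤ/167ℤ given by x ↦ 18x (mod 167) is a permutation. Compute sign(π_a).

Start at x=56: 56 → 6 → 108 → 107 → 89 → 99 → 112 → … (one orbit).
Cycle lengths of π_18 on ℤ/167ℤ: [83, 83, 1]; 3 cycles in total.
n − c = 167 − 3 = 164; sign = (−1)^164 = +1.
Zolotarev: (18|167) = +1, matching the cycle-count sign.

+1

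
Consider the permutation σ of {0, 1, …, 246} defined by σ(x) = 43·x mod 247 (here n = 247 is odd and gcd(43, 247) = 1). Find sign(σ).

Trace 220: π^k(220) = [220, 74, 218, 235, 225, 42, 77] for k=0..6.
The orbit structure of x ↦ 43x mod 247: 17 orbits of sizes [18, 18, 18, 18, 18, 18, 18, 18, 18, 18, 18, 18, 9, 9, 6, 6, 1].
247 − 17 = 230 transpositions; sign(π) = (−1)^230 = +1.

+1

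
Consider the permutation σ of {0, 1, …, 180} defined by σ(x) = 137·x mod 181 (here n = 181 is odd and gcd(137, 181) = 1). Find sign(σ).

Start at x=39: 39 → 94 → 27 → 79 → 144 → 180 → 44 → … (one orbit).
3 cycles of lengths [90, 90, 1].
Σ(ℓ_i−1) = 181−3 = 178; sign = (−1)^178 = +1.
Zolotarev: (137|181) = +1, matching the cycle-count sign.

+1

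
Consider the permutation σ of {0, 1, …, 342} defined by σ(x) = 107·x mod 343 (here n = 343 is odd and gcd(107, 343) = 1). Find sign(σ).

Orbit of 316 under x↦107x: [316, 198, 263, 15, 233, 235, 106]… (length divides ord_343(107)).
Cycle lengths of π_107 on ℤ/343ℤ: [147, 147, 21, 21, 3, 3, 1]; 7 cycles in total.
Σ(ℓ_i−1) = 343−7 = 336; sign = (−1)^336 = +1.
Zolotarev: (107|343) = +1, matching the cycle-count sign.

+1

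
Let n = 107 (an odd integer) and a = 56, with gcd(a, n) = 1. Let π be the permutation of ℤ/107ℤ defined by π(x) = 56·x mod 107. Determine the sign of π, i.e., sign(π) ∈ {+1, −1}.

+1

Start at x=25: 25 → 9 → 76 → 83 → 47 → 64 → 53 → … (one orbit).
Decompose π into cycles: lengths [53, 53, 1] (3 cycles, including the fixed point 0).
107 − 3 = 104 transpositions; sign(π) = (−1)^104 = +1.
Zolotarev: (56|107) = +1, matching the cycle-count sign.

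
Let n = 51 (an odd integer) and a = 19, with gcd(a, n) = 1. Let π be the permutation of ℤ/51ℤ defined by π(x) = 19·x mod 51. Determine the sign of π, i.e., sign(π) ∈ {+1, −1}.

+1

Start at x=1: 1 → 19 → 4 → 25 → 16 → 49 → 13 → … (one orbit).
Decompose π into cycles: lengths [8, 8, 8, 8, 8, 8, 1, 1, 1] (9 cycles, including the fixed point 0).
51 − 9 = 42 transpositions; sign(π) = (−1)^42 = +1.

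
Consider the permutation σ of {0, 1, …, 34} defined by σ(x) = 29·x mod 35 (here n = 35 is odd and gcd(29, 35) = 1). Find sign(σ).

Orbit of 29 under x↦29x: [29, 1]… (length divides ord_35(29)).
Decompose π into cycles: lengths [2, 2, 2, 2, 2, 2, 2, 2, 2, 2, 2, 2, 2, 2, 1, 1, 1, 1, 1, 1, 1] (21 cycles, including the fixed point 0).
Σ(ℓ_i−1) = 35−21 = 14; sign = (−1)^14 = +1.

+1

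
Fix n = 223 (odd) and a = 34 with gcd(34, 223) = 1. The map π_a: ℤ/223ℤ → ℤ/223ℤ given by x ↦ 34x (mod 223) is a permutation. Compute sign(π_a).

+1

Start at x=41: 41 → 56 → 120 → 66 → 14 → 30 → 128 → … (one orbit).
Cycle lengths of π_34 on ℤ/223ℤ: [37, 37, 37, 37, 37, 37, 1]; 7 cycles in total.
Σ(ℓ_i−1) = 223−7 = 216; sign = (−1)^216 = +1.
(34|223)_J = +1 (Zolotarev's lemma cross-check).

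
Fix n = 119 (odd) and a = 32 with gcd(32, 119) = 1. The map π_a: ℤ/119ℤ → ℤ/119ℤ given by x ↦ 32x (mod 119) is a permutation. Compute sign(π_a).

+1

Orbit of 4 under x↦32x: [4, 9, 50, 53, 30, 8, 18]… (length divides ord_119(32)).
Cycle lengths of π_32 on ℤ/119ℤ: [24, 24, 24, 24, 8, 8, 3, 3, 1]; 9 cycles in total.
With 9 cycles on 119 points, sign = (−1)^{119−9} = +1.
(32|119)_J = +1 (Zolotarev's lemma cross-check).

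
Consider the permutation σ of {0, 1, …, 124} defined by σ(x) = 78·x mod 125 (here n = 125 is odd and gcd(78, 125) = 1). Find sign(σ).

Trace 27: π^k(27) = [27, 106, 18, 29, 12, 61, 8] for k=0..6.
Decompose π into cycles: lengths [100, 20, 4, 1] (4 cycles, including the fixed point 0).
n − c = 125 − 4 = 121; sign = (−1)^121 = -1.
Via Zolotarev, sign(π_{78}) = (78|125) = -1.

-1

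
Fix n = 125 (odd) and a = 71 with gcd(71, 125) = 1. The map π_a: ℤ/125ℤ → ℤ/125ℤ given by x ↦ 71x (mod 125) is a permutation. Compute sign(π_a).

Start at x=111: 111 → 6 → 51 → 121 → 91 → 86 → 106 → … (one orbit).
The orbit structure of x ↦ 71x mod 125: 13 orbits of sizes [25, 25, 25, 25, 5, 5, 5, 5, 1, 1, 1, 1, 1].
With 13 cycles on 125 points, sign = (−1)^{125−13} = +1.
(71|125)_J = +1 (Zolotarev's lemma cross-check).

+1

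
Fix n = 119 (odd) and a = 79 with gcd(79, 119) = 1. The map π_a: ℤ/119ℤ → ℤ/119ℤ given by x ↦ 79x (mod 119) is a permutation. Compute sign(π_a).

Start at x=22: 22 → 72 → 95 → 8 → 37 → 67 → 57 → … (one orbit).
6 cycles of lengths [48, 48, 16, 3, 3, 1].
n − c = 119 − 6 = 113; sign = (−1)^113 = -1.
Zolotarev: (79|119) = -1, matching the cycle-count sign.

-1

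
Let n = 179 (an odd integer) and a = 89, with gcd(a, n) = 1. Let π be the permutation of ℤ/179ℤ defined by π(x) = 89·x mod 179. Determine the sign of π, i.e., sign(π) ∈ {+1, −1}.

Orbit of 61 under x↦89x: [61, 59, 60, 149, 15, 82, 138]… (length divides ord_179(89)).
3 cycles of lengths [89, 89, 1].
3 cycles on 179: each ℓ→(−1)^(ℓ−1), product (−1)^176 = +1.

+1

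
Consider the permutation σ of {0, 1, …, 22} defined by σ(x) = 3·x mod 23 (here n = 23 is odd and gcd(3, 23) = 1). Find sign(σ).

Trace 9: π^k(9) = [9, 4, 12, 13, 16, 2, 6] for k=0..6.
The orbit structure of x ↦ 3x mod 23: 3 orbits of sizes [11, 11, 1].
3 cycles on 23: each ℓ→(−1)^(ℓ−1), product (−1)^20 = +1.
Via Zolotarev, sign(π_{3}) = (3|23) = +1.

+1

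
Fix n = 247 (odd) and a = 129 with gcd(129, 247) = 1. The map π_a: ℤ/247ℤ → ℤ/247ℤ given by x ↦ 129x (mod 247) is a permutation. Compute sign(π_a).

Trace 92: π^k(92) = [92, 12, 66, 116, 144, 51, 157] for k=0..6.
π_129 has 20 disjoint cycles with lengths [18, 18, 18, 18, 18, 18, 18, 18, 18, 18, 18, 18, 18, 2, 2, 2, 2, 2, 2, 1] on {0,…,246}.
With 20 cycles on 247 points, sign = (−1)^{247−20} = -1.
Via Zolotarev, sign(π_{129}) = (129|247) = -1.

-1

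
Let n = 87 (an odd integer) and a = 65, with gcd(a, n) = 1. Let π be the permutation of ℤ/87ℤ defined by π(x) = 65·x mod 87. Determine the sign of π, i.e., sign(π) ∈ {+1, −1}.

Start at x=23: 23 → 16 → 83 → 1 → 65 → 49 → 53 → … (one orbit).
Cycle type of π: 14×4 + 7×4 + 2 + 1; total 10 cycles.
Σ(ℓ_i−1) = 87−10 = 77; sign = (−1)^77 = -1.
The Jacobi symbol (65|87) = -1 (Zolotarev) agrees.

-1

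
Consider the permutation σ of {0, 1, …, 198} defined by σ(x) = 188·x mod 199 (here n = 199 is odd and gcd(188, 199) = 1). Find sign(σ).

Start at x=103: 103 → 61 → 125 → 18 → 1 → 188 → 121 → … (one orbit).
Cycle type of π: 11×18 + 1; total 19 cycles.
sign(π) = (−1)^{n − #cycles} = (−1)^{199−19} = (−1)^180 = +1.

+1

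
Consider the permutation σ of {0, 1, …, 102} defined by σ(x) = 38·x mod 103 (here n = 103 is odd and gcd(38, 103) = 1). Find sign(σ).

+1

Start at x=19: 19 → 1 → 38 → 2 → 76 → 4 → 49 → … (one orbit).
3 cycles of lengths [51, 51, 1].
Σ(ℓ_i−1) = 103−3 = 100; sign = (−1)^100 = +1.
Zolotarev: (38|103) = +1, matching the cycle-count sign.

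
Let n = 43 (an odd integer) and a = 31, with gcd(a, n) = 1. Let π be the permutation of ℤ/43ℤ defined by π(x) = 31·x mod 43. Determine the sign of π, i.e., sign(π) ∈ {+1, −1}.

+1

Start at x=10: 10 → 9 → 21 → 6 → 14 → 4 → 38 → … (one orbit).
3 cycles of lengths [21, 21, 1].
sign(π) = (−1)^{n − #cycles} = (−1)^{43−3} = (−1)^40 = +1.
Zolotarev: (31|43) = +1, matching the cycle-count sign.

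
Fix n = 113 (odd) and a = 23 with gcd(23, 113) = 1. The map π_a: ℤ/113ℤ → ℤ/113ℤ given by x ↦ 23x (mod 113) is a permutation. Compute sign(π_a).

-1

Start at x=75: 75 → 30 → 12 → 50 → 20 → 8 → 71 → … (one orbit).
π_23 has 2 disjoint cycles with lengths [112, 1] on {0,…,112}.
2 cycles on 113: each ℓ→(−1)^(ℓ−1), product (−1)^111 = -1.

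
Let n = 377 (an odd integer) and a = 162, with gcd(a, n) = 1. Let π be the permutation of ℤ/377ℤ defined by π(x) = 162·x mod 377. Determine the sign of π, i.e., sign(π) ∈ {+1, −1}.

+1

Orbit of 1 under x↦162x: [1, 162, 231, 99, 204, 249, 376]… (length divides ord_377(162)).
37 cycles of lengths [12, 12, 12, 12, 12, 12, 12, 12, 12, 12, 12, 12, 12, 12, 12, 12, 12, 12, 12, 12, 12, 12, 12, 12, 12, 12, 12, 12, 12, 4, 4, 4, 4, 4, 4, 4, 1].
sign(π) = (−1)^{n − #cycles} = (−1)^{377−37} = (−1)^340 = +1.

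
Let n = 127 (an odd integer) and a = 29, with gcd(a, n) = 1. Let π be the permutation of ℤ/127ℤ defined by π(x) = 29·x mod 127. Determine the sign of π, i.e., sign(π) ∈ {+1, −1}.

-1

Orbit of 36 under x↦29x: [36, 28, 50, 53, 13, 123, 11]… (length divides ord_127(29)).
π_29 has 2 disjoint cycles with lengths [126, 1] on {0,…,126}.
With 2 cycles on 127 points, sign = (−1)^{127−2} = -1.
Check: (29/127) = -1 by Zolotarev.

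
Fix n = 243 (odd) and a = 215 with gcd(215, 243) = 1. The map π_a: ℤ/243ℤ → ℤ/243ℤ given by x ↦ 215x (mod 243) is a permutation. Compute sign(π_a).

-1

Start at x=80: 80 → 190 → 26 → 1 → 215 → 55 → 161 → … (one orbit).
The orbit structure of x ↦ 215x mod 243: 32 orbits of sizes [18, 18, 18, 18, 18, 18, 18, 18, 18, 6, 6, 6, 6, 6, 6, 6, 6, 6, 2, 2, 2, 2, 2, 2, 2, 2, 2, 2, 2, 2, 2, 1].
32 cycles on 243: each ℓ→(−1)^(ℓ−1), product (−1)^211 = -1.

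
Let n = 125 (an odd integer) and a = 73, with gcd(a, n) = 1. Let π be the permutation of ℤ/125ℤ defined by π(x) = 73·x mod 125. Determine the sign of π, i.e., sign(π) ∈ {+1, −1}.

-1

Orbit of 107 under x↦73x: [107, 61, 78, 69, 37, 76, 48]… (length divides ord_125(73)).
Decompose π into cycles: lengths [100, 20, 4, 1] (4 cycles, including the fixed point 0).
125 − 4 = 121 transpositions; sign(π) = (−1)^121 = -1.
(73|125)_J = -1 (Zolotarev's lemma cross-check).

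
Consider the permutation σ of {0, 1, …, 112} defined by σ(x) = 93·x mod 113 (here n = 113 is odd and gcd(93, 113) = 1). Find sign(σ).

-1

Trace 90: π^k(90) = [90, 8, 66, 36, 71, 49, 37] for k=0..6.
Cycle lengths of π_93 on ℤ/113ℤ: [112, 1]; 2 cycles in total.
n − c = 113 − 2 = 111; sign = (−1)^111 = -1.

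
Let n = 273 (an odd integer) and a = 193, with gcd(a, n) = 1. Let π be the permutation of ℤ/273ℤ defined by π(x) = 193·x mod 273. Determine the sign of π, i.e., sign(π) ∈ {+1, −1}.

-1

Start at x=190: 190 → 88 → 58 → 1 → 193 → 121 → 148 → … (one orbit).
Cycle type of π: 12×21 + 3×6 + 1×3; total 30 cycles.
Σ(ℓ_i−1) = 273−30 = 243; sign = (−1)^243 = -1.
(193|273)_J = -1 (Zolotarev's lemma cross-check).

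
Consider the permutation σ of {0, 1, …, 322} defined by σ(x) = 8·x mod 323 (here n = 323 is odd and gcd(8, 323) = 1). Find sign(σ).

-1

Trace 240: π^k(240) = [240, 305, 179, 140, 151, 239, 297] for k=0..6.
The orbit structure of x ↦ 8x mod 323: 18 orbits of sizes [24, 24, 24, 24, 24, 24, 24, 24, 24, 24, 24, 24, 8, 8, 6, 6, 6, 1].
n − c = 323 − 18 = 305; sign = (−1)^305 = -1.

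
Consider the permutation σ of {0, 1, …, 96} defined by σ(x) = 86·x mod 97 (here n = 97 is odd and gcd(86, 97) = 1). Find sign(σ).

+1

Start at x=62: 62 → 94 → 33 → 25 → 16 → 18 → 93 → … (one orbit).
The orbit structure of x ↦ 86x mod 97: 3 orbits of sizes [48, 48, 1].
With 3 cycles on 97 points, sign = (−1)^{97−3} = +1.
The Jacobi symbol (86|97) = +1 (Zolotarev) agrees.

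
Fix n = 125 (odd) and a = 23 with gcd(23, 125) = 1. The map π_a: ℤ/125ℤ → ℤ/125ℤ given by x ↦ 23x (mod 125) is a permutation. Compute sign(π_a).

Orbit of 111 under x↦23x: [111, 53, 94, 37, 101, 73, 54]… (length divides ord_125(23)).
4 cycles of lengths [100, 20, 4, 1].
125 − 4 = 121 transpositions; sign(π) = (−1)^121 = -1.
Via Zolotarev, sign(π_{23}) = (23|125) = -1.

-1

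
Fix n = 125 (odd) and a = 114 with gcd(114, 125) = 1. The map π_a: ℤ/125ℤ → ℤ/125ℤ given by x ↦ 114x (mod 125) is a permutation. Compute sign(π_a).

+1

Trace 21: π^k(21) = [21, 19, 41, 49, 86, 54, 31] for k=0..6.
7 cycles of lengths [50, 50, 10, 10, 2, 2, 1].
n − c = 125 − 7 = 118; sign = (−1)^118 = +1.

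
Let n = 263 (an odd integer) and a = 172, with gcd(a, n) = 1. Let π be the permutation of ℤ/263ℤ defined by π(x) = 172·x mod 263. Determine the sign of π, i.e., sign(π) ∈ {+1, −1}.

Trace 162: π^k(162) = [162, 249, 222, 49, 12, 223, 221] for k=0..6.
Cycle type of π: 131×2 + 1; total 3 cycles.
With 3 cycles on 263 points, sign = (−1)^{263−3} = +1.
The Jacobi symbol (172|263) = +1 (Zolotarev) agrees.

+1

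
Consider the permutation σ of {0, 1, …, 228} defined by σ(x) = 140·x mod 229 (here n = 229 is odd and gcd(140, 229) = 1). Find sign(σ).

-1

Trace 94: π^k(94) = [94, 107, 95, 18, 1, 140, 135] for k=0..6.
Cycle type of π: 12×19 + 1; total 20 cycles.
Σ(ℓ_i−1) = 229−20 = 209; sign = (−1)^209 = -1.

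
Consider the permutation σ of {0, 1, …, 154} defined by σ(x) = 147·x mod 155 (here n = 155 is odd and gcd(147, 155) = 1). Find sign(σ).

Start at x=122: 122 → 109 → 58 → 1 → 147 → 64 → 108 → … (one orbit).
Decompose π into cycles: lengths [20, 20, 20, 20, 20, 20, 10, 10, 10, 4, 1] (11 cycles, including the fixed point 0).
11 cycles on 155: each ℓ→(−1)^(ℓ−1), product (−1)^144 = +1.

+1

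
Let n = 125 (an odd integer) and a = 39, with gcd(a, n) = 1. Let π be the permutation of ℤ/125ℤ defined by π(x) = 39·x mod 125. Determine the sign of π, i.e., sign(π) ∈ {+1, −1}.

Orbit of 4 under x↦39x: [4, 31, 84, 26, 14, 46, 44]… (length divides ord_125(39)).
7 cycles of lengths [50, 50, 10, 10, 2, 2, 1].
sign(π) = (−1)^{n − #cycles} = (−1)^{125−7} = (−1)^118 = +1.
Zolotarev: (39|125) = +1, matching the cycle-count sign.

+1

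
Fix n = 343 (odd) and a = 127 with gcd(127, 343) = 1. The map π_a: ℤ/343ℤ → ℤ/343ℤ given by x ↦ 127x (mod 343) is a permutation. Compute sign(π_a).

Trace 8: π^k(8) = [8, 330, 64, 239, 169, 197, 323] for k=0..6.
19 cycles of lengths [49, 49, 49, 49, 49, 49, 7, 7, 7, 7, 7, 7, 1, 1, 1, 1, 1, 1, 1].
343 − 19 = 324 transpositions; sign(π) = (−1)^324 = +1.

+1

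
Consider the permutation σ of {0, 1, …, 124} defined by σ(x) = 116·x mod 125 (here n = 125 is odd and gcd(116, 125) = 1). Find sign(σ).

+1

Trace 111: π^k(111) = [111, 1, 116, 81, 21, 61, 76] for k=0..6.
The orbit structure of x ↦ 116x mod 125: 13 orbits of sizes [25, 25, 25, 25, 5, 5, 5, 5, 1, 1, 1, 1, 1].
13 cycles on 125: each ℓ→(−1)^(ℓ−1), product (−1)^112 = +1.
The Jacobi symbol (116|125) = +1 (Zolotarev) agrees.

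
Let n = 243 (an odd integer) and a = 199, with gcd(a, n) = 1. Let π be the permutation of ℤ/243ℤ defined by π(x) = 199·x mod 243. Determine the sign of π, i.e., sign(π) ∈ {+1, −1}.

Orbit of 73 under x↦199x: [73, 190, 145, 181, 55, 10, 46]… (length divides ord_243(199)).
Cycle lengths of π_199 on ℤ/243ℤ: [27, 27, 27, 27, 27, 27, 9, 9, 9, 9, 9, 9, 3, 3, 3, 3, 3, 3, 1, 1, 1, 1, 1, 1, 1, 1, 1]; 27 cycles in total.
Σ(ℓ_i−1) = 243−27 = 216; sign = (−1)^216 = +1.

+1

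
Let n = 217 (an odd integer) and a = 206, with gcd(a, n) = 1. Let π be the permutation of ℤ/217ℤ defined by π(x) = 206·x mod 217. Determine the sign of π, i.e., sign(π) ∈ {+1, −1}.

Orbit of 164 under x↦206x: [164, 149, 97, 18, 19, 8, 129]… (length divides ord_217(206)).
π_206 has 10 disjoint cycles with lengths [30, 30, 30, 30, 30, 30, 15, 15, 6, 1] on {0,…,216}.
217 − 10 = 207 transpositions; sign(π) = (−1)^207 = -1.
Check: (206/217) = -1 by Zolotarev.

-1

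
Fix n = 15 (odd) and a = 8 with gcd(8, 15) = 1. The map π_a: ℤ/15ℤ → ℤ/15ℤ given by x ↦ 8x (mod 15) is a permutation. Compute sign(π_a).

Orbit of 8 under x↦8x: [8, 4, 2, 1]… (length divides ord_15(8)).
Cycle type of π: 4×3 + 2 + 1; total 5 cycles.
15 − 5 = 10 transpositions; sign(π) = (−1)^10 = +1.
Via Zolotarev, sign(π_{8}) = (8|15) = +1.

+1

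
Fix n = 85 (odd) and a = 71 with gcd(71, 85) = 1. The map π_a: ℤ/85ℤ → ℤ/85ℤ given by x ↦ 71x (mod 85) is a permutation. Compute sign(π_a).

Trace 41: π^k(41) = [41, 21, 46, 36, 6, 1, 71] for k=0..6.
Cycle lengths of π_71 on ℤ/85ℤ: [16, 16, 16, 16, 16, 1, 1, 1, 1, 1]; 10 cycles in total.
sign(π) = (−1)^{n − #cycles} = (−1)^{85−10} = (−1)^75 = -1.
Via Zolotarev, sign(π_{71}) = (71|85) = -1.

-1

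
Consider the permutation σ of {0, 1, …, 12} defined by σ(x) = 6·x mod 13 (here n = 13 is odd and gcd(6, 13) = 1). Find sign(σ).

Trace 10: π^k(10) = [10, 8, 9, 2, 12, 7, 3] for k=0..6.
Cycle lengths of π_6 on ℤ/13ℤ: [12, 1]; 2 cycles in total.
13 − 2 = 11 transpositions; sign(π) = (−1)^11 = -1.
Zolotarev: (6|13) = -1, matching the cycle-count sign.

-1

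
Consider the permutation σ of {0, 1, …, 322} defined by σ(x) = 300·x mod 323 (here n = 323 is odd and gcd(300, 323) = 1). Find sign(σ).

+1

Trace 71: π^k(71) = [71, 305, 91, 168, 12, 47, 211] for k=0..6.
The orbit structure of x ↦ 300x mod 323: 5 orbits of sizes [144, 144, 18, 16, 1].
n − c = 323 − 5 = 318; sign = (−1)^318 = +1.
The Jacobi symbol (300|323) = +1 (Zolotarev) agrees.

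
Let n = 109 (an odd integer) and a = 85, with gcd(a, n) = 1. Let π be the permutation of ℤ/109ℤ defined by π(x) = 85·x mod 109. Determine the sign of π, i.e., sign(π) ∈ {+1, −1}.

-1

Orbit of 106 under x↦85x: [106, 72, 16, 52, 60, 86, 7]… (length divides ord_109(85)).
The orbit structure of x ↦ 85x mod 109: 2 orbits of sizes [108, 1].
109 − 2 = 107 transpositions; sign(π) = (−1)^107 = -1.
Check: (85/109) = -1 by Zolotarev.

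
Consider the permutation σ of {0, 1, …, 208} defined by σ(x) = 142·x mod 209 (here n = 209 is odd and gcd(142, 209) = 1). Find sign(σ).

Trace 197: π^k(197) = [197, 177, 54, 144, 175, 188, 153] for k=0..6.
The orbit structure of x ↦ 142x mod 209: 18 orbits of sizes [18, 18, 18, 18, 18, 18, 18, 18, 18, 18, 9, 9, 2, 2, 2, 2, 2, 1].
With 18 cycles on 209 points, sign = (−1)^{209−18} = -1.
Check: (142/209) = -1 by Zolotarev.

-1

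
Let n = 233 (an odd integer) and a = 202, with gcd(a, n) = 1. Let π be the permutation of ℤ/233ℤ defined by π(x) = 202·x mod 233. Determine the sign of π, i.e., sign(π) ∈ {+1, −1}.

Trace 181: π^k(181) = [181, 214, 123, 148, 72, 98, 224] for k=0..6.
3 cycles of lengths [116, 116, 1].
sign(π) = (−1)^{n − #cycles} = (−1)^{233−3} = (−1)^230 = +1.

+1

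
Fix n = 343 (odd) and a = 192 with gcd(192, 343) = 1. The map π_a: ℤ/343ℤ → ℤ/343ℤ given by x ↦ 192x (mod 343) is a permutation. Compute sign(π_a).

Trace 53: π^k(53) = [53, 229, 64, 283, 142, 167, 165] for k=0..6.
Cycle type of π: 294 + 42 + 6 + 1; total 4 cycles.
n − c = 343 − 4 = 339; sign = (−1)^339 = -1.
Check: (192/343) = -1 by Zolotarev.

-1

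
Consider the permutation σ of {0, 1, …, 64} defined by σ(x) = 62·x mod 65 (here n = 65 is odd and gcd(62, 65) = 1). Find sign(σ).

Orbit of 29 under x↦62x: [29, 43, 1, 62, 9, 38, 16]… (length divides ord_65(62)).
The orbit structure of x ↦ 62x mod 65: 8 orbits of sizes [12, 12, 12, 12, 6, 6, 4, 1].
8 cycles on 65: each ℓ→(−1)^(ℓ−1), product (−1)^57 = -1.
(62|65)_J = -1 (Zolotarev's lemma cross-check).

-1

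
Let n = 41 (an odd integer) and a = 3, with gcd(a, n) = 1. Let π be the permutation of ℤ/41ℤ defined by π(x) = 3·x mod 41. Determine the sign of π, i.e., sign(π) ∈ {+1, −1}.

-1

Orbit of 14 under x↦3x: [14, 1, 3, 9, 27, 40, 38]… (length divides ord_41(3)).
π_3 has 6 disjoint cycles with lengths [8, 8, 8, 8, 8, 1] on {0,…,40}.
With 6 cycles on 41 points, sign = (−1)^{41−6} = -1.
(3|41)_J = -1 (Zolotarev's lemma cross-check).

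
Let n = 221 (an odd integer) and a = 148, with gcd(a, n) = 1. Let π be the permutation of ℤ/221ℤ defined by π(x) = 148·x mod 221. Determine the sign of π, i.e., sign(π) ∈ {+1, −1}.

Trace 177: π^k(177) = [177, 118, 5, 77, 125, 157, 31] for k=0..6.
17 cycles of lengths [16, 16, 16, 16, 16, 16, 16, 16, 16, 16, 16, 16, 16, 4, 4, 4, 1].
sign(π) = (−1)^{n − #cycles} = (−1)^{221−17} = (−1)^204 = +1.
Check: (148/221) = +1 by Zolotarev.

+1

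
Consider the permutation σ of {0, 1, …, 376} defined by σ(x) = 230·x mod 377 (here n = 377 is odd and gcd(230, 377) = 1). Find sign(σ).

-1

Orbit of 321 under x↦230x: [321, 315, 66, 100, 3, 313, 360]… (length divides ord_377(230)).
Cycle type of π: 84×4 + 28 + 3×4 + 1; total 10 cycles.
Σ(ℓ_i−1) = 377−10 = 367; sign = (−1)^367 = -1.
Zolotarev: (230|377) = -1, matching the cycle-count sign.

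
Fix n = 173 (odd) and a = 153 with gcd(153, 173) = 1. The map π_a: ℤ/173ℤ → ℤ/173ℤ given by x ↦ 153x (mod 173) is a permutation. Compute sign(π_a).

-1

Start at x=59: 59 → 31 → 72 → 117 → 82 → 90 → 103 → … (one orbit).
Decompose π into cycles: lengths [172, 1] (2 cycles, including the fixed point 0).
With 2 cycles on 173 points, sign = (−1)^{173−2} = -1.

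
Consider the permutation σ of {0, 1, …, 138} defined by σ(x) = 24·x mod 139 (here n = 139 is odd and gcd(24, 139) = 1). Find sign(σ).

+1

Orbit of 49 under x↦24x: [49, 64, 7, 29, 1, 24, 20]… (length divides ord_139(24)).
Decompose π into cycles: lengths [69, 69, 1] (3 cycles, including the fixed point 0).
n − c = 139 − 3 = 136; sign = (−1)^136 = +1.
Via Zolotarev, sign(π_{24}) = (24|139) = +1.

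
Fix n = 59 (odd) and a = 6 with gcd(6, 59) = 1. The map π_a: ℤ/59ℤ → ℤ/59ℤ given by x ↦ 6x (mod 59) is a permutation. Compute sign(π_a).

-1

Trace 26: π^k(26) = [26, 38, 51, 11, 7, 42, 16] for k=0..6.
Cycle type of π: 58 + 1; total 2 cycles.
59 − 2 = 57 transpositions; sign(π) = (−1)^57 = -1.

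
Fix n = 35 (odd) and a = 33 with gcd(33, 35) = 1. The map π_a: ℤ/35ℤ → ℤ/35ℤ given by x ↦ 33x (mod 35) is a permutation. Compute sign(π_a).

Start at x=27: 27 → 16 → 3 → 29 → 12 → 11 → 13 → … (one orbit).
Cycle lengths of π_33 on ℤ/35ℤ: [12, 12, 6, 4, 1]; 5 cycles in total.
Σ(ℓ_i−1) = 35−5 = 30; sign = (−1)^30 = +1.
Via Zolotarev, sign(π_{33}) = (33|35) = +1.

+1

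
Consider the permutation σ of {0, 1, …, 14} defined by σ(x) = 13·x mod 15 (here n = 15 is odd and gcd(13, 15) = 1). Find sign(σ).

Orbit of 1 under x↦13x: [1, 13, 4, 7]… (length divides ord_15(13)).
Decompose π into cycles: lengths [4, 4, 4, 1, 1, 1] (6 cycles, including the fixed point 0).
sign(π) = (−1)^{n − #cycles} = (−1)^{15−6} = (−1)^9 = -1.

-1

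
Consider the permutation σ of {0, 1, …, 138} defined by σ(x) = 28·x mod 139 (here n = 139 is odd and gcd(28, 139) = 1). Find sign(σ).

Trace 30: π^k(30) = [30, 6, 29, 117, 79, 127, 81] for k=0..6.
Cycle lengths of π_28 on ℤ/139ℤ: [69, 69, 1]; 3 cycles in total.
With 3 cycles on 139 points, sign = (−1)^{139−3} = +1.
Zolotarev: (28|139) = +1, matching the cycle-count sign.

+1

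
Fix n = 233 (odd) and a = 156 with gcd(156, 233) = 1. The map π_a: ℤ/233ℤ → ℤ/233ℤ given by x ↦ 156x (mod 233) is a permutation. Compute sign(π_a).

-1

Start at x=174: 174 → 116 → 155 → 181 → 43 → 184 → 45 → … (one orbit).
The orbit structure of x ↦ 156x mod 233: 2 orbits of sizes [232, 1].
n − c = 233 − 2 = 231; sign = (−1)^231 = -1.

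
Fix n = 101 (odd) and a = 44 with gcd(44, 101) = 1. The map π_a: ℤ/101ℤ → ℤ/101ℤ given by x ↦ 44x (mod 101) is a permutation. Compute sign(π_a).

Orbit of 39 under x↦44x: [39, 100, 57, 84, 60, 14, 10]… (length divides ord_101(44)).
6 cycles of lengths [20, 20, 20, 20, 20, 1].
n − c = 101 − 6 = 95; sign = (−1)^95 = -1.

-1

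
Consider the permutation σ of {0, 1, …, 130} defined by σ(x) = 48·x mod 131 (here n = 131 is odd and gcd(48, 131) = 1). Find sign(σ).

Trace 65: π^k(65) = [65, 107, 27, 117, 114, 101, 1] for k=0..6.
Cycle type of π: 65×2 + 1; total 3 cycles.
131 − 3 = 128 transpositions; sign(π) = (−1)^128 = +1.
Check: (48/131) = +1 by Zolotarev.

+1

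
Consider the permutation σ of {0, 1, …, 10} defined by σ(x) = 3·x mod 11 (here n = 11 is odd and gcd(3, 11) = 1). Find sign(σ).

+1

Trace 1: π^k(1) = [1, 3, 9, 5, 4] for k=0..4.
3 cycles of lengths [5, 5, 1].
Σ(ℓ_i−1) = 11−3 = 8; sign = (−1)^8 = +1.
Via Zolotarev, sign(π_{3}) = (3|11) = +1.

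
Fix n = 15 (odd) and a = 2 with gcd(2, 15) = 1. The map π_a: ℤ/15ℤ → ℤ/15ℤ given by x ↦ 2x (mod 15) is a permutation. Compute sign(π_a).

+1

Start at x=8: 8 → 1 → 2 → 4 → 8 (one orbit).
Cycle type of π: 4×3 + 2 + 1; total 5 cycles.
n − c = 15 − 5 = 10; sign = (−1)^10 = +1.
(2|15)_J = +1 (Zolotarev's lemma cross-check).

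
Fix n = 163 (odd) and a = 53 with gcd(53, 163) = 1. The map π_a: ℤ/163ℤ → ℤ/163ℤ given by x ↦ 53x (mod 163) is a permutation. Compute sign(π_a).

Trace 104: π^k(104) = [104, 133, 40, 1, 53, 38, 58] for k=0..6.
Cycle lengths of π_53 on ℤ/163ℤ: [9, 9, 9, 9, 9, 9, 9, 9, 9, 9, 9, 9, 9, 9, 9, 9, 9, 9, 1]; 19 cycles in total.
Σ(ℓ_i−1) = 163−19 = 144; sign = (−1)^144 = +1.

+1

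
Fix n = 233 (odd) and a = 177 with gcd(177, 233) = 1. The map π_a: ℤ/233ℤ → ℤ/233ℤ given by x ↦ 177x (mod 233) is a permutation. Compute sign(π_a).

+1

Start at x=182: 182 → 60 → 135 → 129 → 232 → 56 → 126 → … (one orbit).
Decompose π into cycles: lengths [116, 116, 1] (3 cycles, including the fixed point 0).
3 cycles on 233: each ℓ→(−1)^(ℓ−1), product (−1)^230 = +1.
The Jacobi symbol (177|233) = +1 (Zolotarev) agrees.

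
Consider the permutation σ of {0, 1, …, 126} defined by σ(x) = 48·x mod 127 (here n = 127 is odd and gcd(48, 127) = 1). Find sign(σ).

Orbit of 56 under x↦48x: [56, 21, 119, 124, 110, 73, 75]… (length divides ord_127(48)).
Cycle lengths of π_48 on ℤ/127ℤ: [126, 1]; 2 cycles in total.
With 2 cycles on 127 points, sign = (−1)^{127−2} = -1.

-1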